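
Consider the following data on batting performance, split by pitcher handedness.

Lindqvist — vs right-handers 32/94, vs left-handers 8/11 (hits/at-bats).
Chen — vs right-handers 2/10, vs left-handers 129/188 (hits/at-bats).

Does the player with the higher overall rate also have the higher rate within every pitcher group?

Vs right-handers: Lindqvist 32/94 = 34.0%, Chen 2/10 = 20.0% → Lindqvist
Vs left-handers: Lindqvist 8/11 = 72.7%, Chen 129/188 = 68.6% → Lindqvist
Overall: Lindqvist 40/105 = 38.1%, Chen 131/198 = 66.2% → Chen
Lindqvist wins each pitcher group but Chen wins overall — the comparison reverses. Lindqvist's at-bats skew toward vs right-handers, which has a lower base rate.

No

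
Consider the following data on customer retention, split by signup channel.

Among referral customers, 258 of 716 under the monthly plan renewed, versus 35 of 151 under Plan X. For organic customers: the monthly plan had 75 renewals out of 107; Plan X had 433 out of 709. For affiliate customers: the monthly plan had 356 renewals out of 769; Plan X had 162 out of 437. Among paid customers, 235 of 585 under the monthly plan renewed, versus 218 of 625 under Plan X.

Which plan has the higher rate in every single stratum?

Referral: the monthly plan 258/716 = 36.0%, Plan X 35/151 = 23.2% → the monthly plan
Organic: the monthly plan 75/107 = 70.1%, Plan X 433/709 = 61.1% → the monthly plan
Affiliate: the monthly plan 356/769 = 46.3%, Plan X 162/437 = 37.1% → the monthly plan
Paid: the monthly plan 235/585 = 40.2%, Plan X 218/625 = 34.9% → the monthly plan
The monthly plan has the higher rate in all 4 groups.

the monthly plan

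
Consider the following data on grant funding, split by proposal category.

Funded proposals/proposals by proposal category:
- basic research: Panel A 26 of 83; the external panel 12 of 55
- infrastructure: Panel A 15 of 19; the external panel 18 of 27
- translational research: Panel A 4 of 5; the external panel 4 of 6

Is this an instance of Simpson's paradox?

Basic research: Panel A 26/83 = 31.3%, the external panel 12/55 = 21.8% → Panel A
Infrastructure: Panel A 15/19 = 78.9%, the external panel 18/27 = 66.7% → Panel A
Translational research: Panel A 4/5 = 80.0%, the external panel 4/6 = 66.7% → Panel A
Overall: Panel A 45/107 = 42.1%, the external panel 34/88 = 38.6% → Panel A
Panel A wins overall and in every proposal group — no reversal.

No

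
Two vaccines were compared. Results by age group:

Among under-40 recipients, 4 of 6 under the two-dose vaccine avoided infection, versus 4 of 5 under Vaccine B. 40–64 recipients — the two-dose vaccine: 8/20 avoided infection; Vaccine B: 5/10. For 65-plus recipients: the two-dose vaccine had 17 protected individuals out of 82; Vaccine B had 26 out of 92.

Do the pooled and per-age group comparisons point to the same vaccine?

Yes

Under-40: the two-dose vaccine 4/6 = 66.7%, Vaccine B 4/5 = 80.0% → Vaccine B
40–64: the two-dose vaccine 8/20 = 40.0%, Vaccine B 5/10 = 50.0% → Vaccine B
65-plus: the two-dose vaccine 17/82 = 20.7%, Vaccine B 26/92 = 28.3% → Vaccine B
Overall: the two-dose vaccine 29/108 = 26.9%, Vaccine B 35/107 = 32.7% → Vaccine B
Vaccine B wins overall and in every age group — no reversal.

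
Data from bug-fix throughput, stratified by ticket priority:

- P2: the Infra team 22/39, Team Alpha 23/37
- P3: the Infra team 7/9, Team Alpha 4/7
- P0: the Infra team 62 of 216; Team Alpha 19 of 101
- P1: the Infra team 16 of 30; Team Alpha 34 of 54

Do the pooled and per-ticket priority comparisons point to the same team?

No

P2: the Infra team 22/39 = 56.4%, Team Alpha 23/37 = 62.2% → Team Alpha
P3: the Infra team 7/9 = 77.8%, Team Alpha 4/7 = 57.1% → the Infra team
P0: the Infra team 62/216 = 28.7%, Team Alpha 19/101 = 18.8% → the Infra team
P1: the Infra team 16/30 = 53.3%, Team Alpha 34/54 = 63.0% → Team Alpha
Overall: the Infra team 107/294 = 36.4%, Team Alpha 80/199 = 40.2% → Team Alpha
Neither sweeps: the Infra team wins 2 of 4 groups, Team Alpha wins 2. Team Alpha wins overall but not every group — no Simpson reversal.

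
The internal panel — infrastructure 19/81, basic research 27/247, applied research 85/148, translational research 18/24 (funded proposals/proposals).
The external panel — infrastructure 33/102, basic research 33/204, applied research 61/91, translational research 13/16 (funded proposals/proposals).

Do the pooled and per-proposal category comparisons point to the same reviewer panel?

Infrastructure: the internal panel 19/81 = 23.5%, the external panel 33/102 = 32.4% → the external panel
Basic research: the internal panel 27/247 = 10.9%, the external panel 33/204 = 16.2% → the external panel
Applied research: the internal panel 85/148 = 57.4%, the external panel 61/91 = 67.0% → the external panel
Translational research: the internal panel 18/24 = 75.0%, the external panel 13/16 = 81.2% → the external panel
Overall: the internal panel 149/500 = 29.8%, the external panel 140/413 = 33.9% → the external panel
The external panel wins overall and in every proposal group — no reversal.

Yes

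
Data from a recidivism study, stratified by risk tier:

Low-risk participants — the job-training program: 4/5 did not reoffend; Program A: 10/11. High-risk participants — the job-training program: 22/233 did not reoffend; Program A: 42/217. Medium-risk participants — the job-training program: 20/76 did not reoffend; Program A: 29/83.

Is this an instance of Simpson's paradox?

No

Low-risk: the job-training program 4/5 = 80.0%, Program A 10/11 = 90.9% → Program A
High-risk: the job-training program 22/233 = 9.4%, Program A 42/217 = 19.4% → Program A
Medium-risk: the job-training program 20/76 = 26.3%, Program A 29/83 = 34.9% → Program A
Overall: the job-training program 46/314 = 14.6%, Program A 81/311 = 26.0% → Program A
Program A wins overall and in every risk group — no reversal.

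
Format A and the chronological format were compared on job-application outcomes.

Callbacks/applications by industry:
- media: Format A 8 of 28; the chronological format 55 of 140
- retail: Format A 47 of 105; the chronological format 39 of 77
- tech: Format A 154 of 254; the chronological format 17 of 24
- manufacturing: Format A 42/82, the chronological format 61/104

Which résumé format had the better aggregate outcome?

Format A

Media: Format A 8/28 = 28.6%, the chronological format 55/140 = 39.3% → the chronological format
Retail: Format A 47/105 = 44.8%, the chronological format 39/77 = 50.6% → the chronological format
Tech: Format A 154/254 = 60.6%, the chronological format 17/24 = 70.8% → the chronological format
Manufacturing: Format A 42/82 = 51.2%, the chronological format 61/104 = 58.7% → the chronological format
Overall: Format A 251/469 = 53.5%, the chronological format 172/345 = 49.9% → Format A
(The chronological format wins every industry group but Format A wins overall — the chronological format's applications skew toward the low-rate media group.)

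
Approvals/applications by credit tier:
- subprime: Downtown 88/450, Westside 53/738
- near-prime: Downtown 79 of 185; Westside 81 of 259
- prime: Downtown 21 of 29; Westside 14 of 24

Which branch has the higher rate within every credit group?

Subprime: Downtown 88/450 = 19.6%, Westside 53/738 = 7.2% → Downtown
Near-prime: Downtown 79/185 = 42.7%, Westside 81/259 = 31.3% → Downtown
Prime: Downtown 21/29 = 72.4%, Westside 14/24 = 58.3% → Downtown
Downtown has the higher rate in all 3 groups.

Downtown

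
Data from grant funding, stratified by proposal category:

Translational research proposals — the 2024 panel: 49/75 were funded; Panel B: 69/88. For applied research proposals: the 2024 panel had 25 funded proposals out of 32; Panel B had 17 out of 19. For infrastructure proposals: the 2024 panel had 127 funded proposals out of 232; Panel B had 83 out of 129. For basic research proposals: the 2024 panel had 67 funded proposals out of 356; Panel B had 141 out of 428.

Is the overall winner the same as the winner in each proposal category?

Translational research: the 2024 panel 49/75 = 65.3%, Panel B 69/88 = 78.4% → Panel B
Applied research: the 2024 panel 25/32 = 78.1%, Panel B 17/19 = 89.5% → Panel B
Infrastructure: the 2024 panel 127/232 = 54.7%, Panel B 83/129 = 64.3% → Panel B
Basic research: the 2024 panel 67/356 = 18.8%, Panel B 141/428 = 32.9% → Panel B
Overall: the 2024 panel 268/695 = 38.6%, Panel B 310/664 = 46.7% → Panel B
Panel B wins overall and in every proposal group — no reversal.

Yes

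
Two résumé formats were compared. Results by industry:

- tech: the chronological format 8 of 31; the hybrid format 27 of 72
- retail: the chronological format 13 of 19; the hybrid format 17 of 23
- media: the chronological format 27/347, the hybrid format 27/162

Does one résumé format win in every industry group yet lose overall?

No

Tech: the chronological format 8/31 = 25.8%, the hybrid format 27/72 = 37.5% → the hybrid format
Retail: the chronological format 13/19 = 68.4%, the hybrid format 17/23 = 73.9% → the hybrid format
Media: the chronological format 27/347 = 7.8%, the hybrid format 27/162 = 16.7% → the hybrid format
Overall: the chronological format 48/397 = 12.1%, the hybrid format 71/257 = 27.6% → the hybrid format
The hybrid format wins overall and in every industry group — no reversal.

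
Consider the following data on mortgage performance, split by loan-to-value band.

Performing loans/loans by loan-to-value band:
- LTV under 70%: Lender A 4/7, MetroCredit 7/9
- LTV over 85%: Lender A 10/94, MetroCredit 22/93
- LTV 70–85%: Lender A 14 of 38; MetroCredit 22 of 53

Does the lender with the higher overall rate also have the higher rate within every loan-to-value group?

Yes

LTV under 70%: Lender A 4/7 = 57.1%, MetroCredit 7/9 = 77.8% → MetroCredit
LTV over 85%: Lender A 10/94 = 10.6%, MetroCredit 22/93 = 23.7% → MetroCredit
LTV 70–85%: Lender A 14/38 = 36.8%, MetroCredit 22/53 = 41.5% → MetroCredit
Overall: Lender A 28/139 = 20.1%, MetroCredit 51/155 = 32.9% → MetroCredit
MetroCredit wins overall and in every loan-to-value group — no reversal.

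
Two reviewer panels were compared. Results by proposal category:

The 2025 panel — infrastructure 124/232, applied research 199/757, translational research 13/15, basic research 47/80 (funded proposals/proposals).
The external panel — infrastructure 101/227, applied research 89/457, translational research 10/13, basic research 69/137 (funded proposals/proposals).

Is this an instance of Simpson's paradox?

Infrastructure: the 2025 panel 124/232 = 53.4%, the external panel 101/227 = 44.5% → the 2025 panel
Applied research: the 2025 panel 199/757 = 26.3%, the external panel 89/457 = 19.5% → the 2025 panel
Translational research: the 2025 panel 13/15 = 86.7%, the external panel 10/13 = 76.9% → the 2025 panel
Basic research: the 2025 panel 47/80 = 58.8%, the external panel 69/137 = 50.4% → the 2025 panel
Overall: the 2025 panel 383/1084 = 35.3%, the external panel 269/834 = 32.3% → the 2025 panel
The 2025 panel wins overall and in every proposal group — no reversal.

No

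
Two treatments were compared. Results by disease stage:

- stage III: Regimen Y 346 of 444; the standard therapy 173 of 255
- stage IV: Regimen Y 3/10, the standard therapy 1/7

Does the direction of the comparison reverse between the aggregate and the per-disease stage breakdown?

Stage III: Regimen Y 346/444 = 77.9%, the standard therapy 173/255 = 67.8% → Regimen Y
Stage IV: Regimen Y 3/10 = 30.0%, the standard therapy 1/7 = 14.3% → Regimen Y
Overall: Regimen Y 349/454 = 76.9%, the standard therapy 174/262 = 66.4% → Regimen Y
Regimen Y wins overall and in every disease group — no reversal.

No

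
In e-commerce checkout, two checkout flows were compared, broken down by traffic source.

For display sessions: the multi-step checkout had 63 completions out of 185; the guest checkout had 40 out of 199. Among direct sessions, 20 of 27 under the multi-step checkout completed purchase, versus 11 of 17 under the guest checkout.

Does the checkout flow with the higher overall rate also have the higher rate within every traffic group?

Yes

Display: the multi-step checkout 63/185 = 34.1%, the guest checkout 40/199 = 20.1% → the multi-step checkout
Direct: the multi-step checkout 20/27 = 74.1%, the guest checkout 11/17 = 64.7% → the multi-step checkout
Overall: the multi-step checkout 83/212 = 39.2%, the guest checkout 51/216 = 23.6% → the multi-step checkout
The multi-step checkout wins overall and in every traffic group — no reversal.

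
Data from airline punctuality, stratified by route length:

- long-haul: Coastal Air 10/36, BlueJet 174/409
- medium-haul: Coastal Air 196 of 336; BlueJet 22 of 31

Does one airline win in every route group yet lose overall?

Long-haul: Coastal Air 10/36 = 27.8%, BlueJet 174/409 = 42.5% → BlueJet
Medium-haul: Coastal Air 196/336 = 58.3%, BlueJet 22/31 = 71.0% → BlueJet
Overall: Coastal Air 206/372 = 55.4%, BlueJet 196/440 = 44.5% → Coastal Air
BlueJet wins each route group but Coastal Air wins overall — the comparison reverses. BlueJet's flights skew toward long-haul, which has a lower base rate.

Yes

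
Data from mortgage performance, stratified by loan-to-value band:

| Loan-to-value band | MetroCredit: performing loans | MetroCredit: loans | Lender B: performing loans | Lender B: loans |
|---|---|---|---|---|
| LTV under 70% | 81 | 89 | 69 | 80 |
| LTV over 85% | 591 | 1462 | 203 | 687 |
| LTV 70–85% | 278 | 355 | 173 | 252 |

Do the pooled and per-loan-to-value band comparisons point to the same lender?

LTV under 70%: MetroCredit 81/89 = 91.0%, Lender B 69/80 = 86.2% → MetroCredit
LTV over 85%: MetroCredit 591/1462 = 40.4%, Lender B 203/687 = 29.5% → MetroCredit
LTV 70–85%: MetroCredit 278/355 = 78.3%, Lender B 173/252 = 68.7% → MetroCredit
Overall: MetroCredit 950/1906 = 49.8%, Lender B 445/1019 = 43.7% → MetroCredit
MetroCredit wins overall and in every loan-to-value group — no reversal.

Yes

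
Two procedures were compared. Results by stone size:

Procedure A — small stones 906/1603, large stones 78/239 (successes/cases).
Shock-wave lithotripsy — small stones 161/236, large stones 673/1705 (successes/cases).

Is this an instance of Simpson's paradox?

Small stones: Procedure A 906/1603 = 56.5%, shock-wave lithotripsy 161/236 = 68.2% → shock-wave lithotripsy
Large stones: Procedure A 78/239 = 32.6%, shock-wave lithotripsy 673/1705 = 39.5% → shock-wave lithotripsy
Overall: Procedure A 984/1842 = 53.4%, shock-wave lithotripsy 834/1941 = 43.0% → Procedure A
Shock-wave lithotripsy wins each stone group but Procedure A wins overall — the comparison reverses. Shock-wave lithotripsy's cases skew toward large stones, which has a lower base rate.

Yes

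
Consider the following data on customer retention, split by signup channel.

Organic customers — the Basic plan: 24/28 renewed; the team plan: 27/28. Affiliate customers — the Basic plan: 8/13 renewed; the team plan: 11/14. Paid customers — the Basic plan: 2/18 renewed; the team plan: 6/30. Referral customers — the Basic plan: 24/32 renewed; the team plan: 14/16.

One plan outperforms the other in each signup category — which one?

Organic: the Basic plan 24/28 = 85.7%, the team plan 27/28 = 96.4% → the team plan
Affiliate: the Basic plan 8/13 = 61.5%, the team plan 11/14 = 78.6% → the team plan
Paid: the Basic plan 2/18 = 11.1%, the team plan 6/30 = 20.0% → the team plan
Referral: the Basic plan 24/32 = 75.0%, the team plan 14/16 = 87.5% → the team plan
The team plan has the higher rate in all 4 groups.

the team plan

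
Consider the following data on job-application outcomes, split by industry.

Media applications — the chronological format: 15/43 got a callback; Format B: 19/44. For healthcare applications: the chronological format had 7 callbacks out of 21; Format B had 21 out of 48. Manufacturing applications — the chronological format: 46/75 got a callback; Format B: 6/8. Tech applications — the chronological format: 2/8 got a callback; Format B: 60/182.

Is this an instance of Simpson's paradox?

Yes

Media: the chronological format 15/43 = 34.9%, Format B 19/44 = 43.2% → Format B
Healthcare: the chronological format 7/21 = 33.3%, Format B 21/48 = 43.8% → Format B
Manufacturing: the chronological format 46/75 = 61.3%, Format B 6/8 = 75.0% → Format B
Tech: the chronological format 2/8 = 25.0%, Format B 60/182 = 33.0% → Format B
Overall: the chronological format 70/147 = 47.6%, Format B 106/282 = 37.6% → the chronological format
Format B wins each industry group but the chronological format wins overall — the comparison reverses. Format B's applications skew toward tech, which has a lower base rate.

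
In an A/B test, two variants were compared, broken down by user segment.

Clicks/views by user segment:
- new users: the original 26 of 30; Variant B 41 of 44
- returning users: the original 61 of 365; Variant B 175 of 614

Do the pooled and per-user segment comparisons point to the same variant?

Yes

New users: the original 26/30 = 86.7%, Variant B 41/44 = 93.2% → Variant B
Returning users: the original 61/365 = 16.7%, Variant B 175/614 = 28.5% → Variant B
Overall: the original 87/395 = 22.0%, Variant B 216/658 = 32.8% → Variant B
Variant B wins overall and in every user group — no reversal.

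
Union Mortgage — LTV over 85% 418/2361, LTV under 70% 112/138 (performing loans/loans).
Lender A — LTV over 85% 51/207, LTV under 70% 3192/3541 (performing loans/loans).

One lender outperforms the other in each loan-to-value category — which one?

LTV over 85%: Union Mortgage 418/2361 = 17.7%, Lender A 51/207 = 24.6% → Lender A
LTV under 70%: Union Mortgage 112/138 = 81.2%, Lender A 3192/3541 = 90.1% → Lender A
Lender A has the higher rate in both groups.

Lender A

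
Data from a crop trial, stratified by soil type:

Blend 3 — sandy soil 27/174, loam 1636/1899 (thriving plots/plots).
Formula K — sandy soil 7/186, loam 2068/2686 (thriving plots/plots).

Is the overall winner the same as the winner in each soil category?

Sandy soil: Blend 3 27/174 = 15.5%, Formula K 7/186 = 3.8% → Blend 3
Loam: Blend 3 1636/1899 = 86.2%, Formula K 2068/2686 = 77.0% → Blend 3
Overall: Blend 3 1663/2073 = 80.2%, Formula K 2075/2872 = 72.2% → Blend 3
Blend 3 wins overall and in every soil group — no reversal.

Yes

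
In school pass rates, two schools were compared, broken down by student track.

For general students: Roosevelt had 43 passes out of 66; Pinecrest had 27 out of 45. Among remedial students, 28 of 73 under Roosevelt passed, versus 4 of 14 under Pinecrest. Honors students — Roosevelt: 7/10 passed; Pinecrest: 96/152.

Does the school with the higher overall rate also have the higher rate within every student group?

No

General: Roosevelt 43/66 = 65.2%, Pinecrest 27/45 = 60.0% → Roosevelt
Remedial: Roosevelt 28/73 = 38.4%, Pinecrest 4/14 = 28.6% → Roosevelt
Honors: Roosevelt 7/10 = 70.0%, Pinecrest 96/152 = 63.2% → Roosevelt
Overall: Roosevelt 78/149 = 52.3%, Pinecrest 127/211 = 60.2% → Pinecrest
Roosevelt wins each student group but Pinecrest wins overall — the comparison reverses. Roosevelt's students skew toward remedial, which has a lower base rate.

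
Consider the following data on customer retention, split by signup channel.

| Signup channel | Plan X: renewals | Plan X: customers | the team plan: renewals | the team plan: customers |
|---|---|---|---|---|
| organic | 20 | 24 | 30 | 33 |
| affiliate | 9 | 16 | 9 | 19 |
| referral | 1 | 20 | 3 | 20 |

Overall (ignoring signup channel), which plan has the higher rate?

the team plan

Organic: Plan X 20/24 = 83.3%, the team plan 30/33 = 90.9% → the team plan
Affiliate: Plan X 9/16 = 56.2%, the team plan 9/19 = 47.4% → Plan X
Referral: Plan X 1/20 = 5.0%, the team plan 3/20 = 15.0% → the team plan
Overall: Plan X 30/60 = 50.0%, the team plan 42/72 = 58.3% → the team plan
(Neither sweeps every signup group, but the team plan has the higher pooled rate.)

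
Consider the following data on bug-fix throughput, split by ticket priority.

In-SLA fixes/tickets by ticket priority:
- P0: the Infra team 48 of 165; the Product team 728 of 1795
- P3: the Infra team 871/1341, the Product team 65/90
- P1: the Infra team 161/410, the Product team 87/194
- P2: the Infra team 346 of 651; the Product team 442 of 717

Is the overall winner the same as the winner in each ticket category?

No

P0: the Infra team 48/165 = 29.1%, the Product team 728/1795 = 40.6% → the Product team
P3: the Infra team 871/1341 = 65.0%, the Product team 65/90 = 72.2% → the Product team
P1: the Infra team 161/410 = 39.3%, the Product team 87/194 = 44.8% → the Product team
P2: the Infra team 346/651 = 53.1%, the Product team 442/717 = 61.6% → the Product team
Overall: the Infra team 1426/2567 = 55.6%, the Product team 1322/2796 = 47.3% → the Infra team
The Product team wins each ticket group but the Infra team wins overall — the comparison reverses. The Product team's tickets skew toward P0, which has a lower base rate.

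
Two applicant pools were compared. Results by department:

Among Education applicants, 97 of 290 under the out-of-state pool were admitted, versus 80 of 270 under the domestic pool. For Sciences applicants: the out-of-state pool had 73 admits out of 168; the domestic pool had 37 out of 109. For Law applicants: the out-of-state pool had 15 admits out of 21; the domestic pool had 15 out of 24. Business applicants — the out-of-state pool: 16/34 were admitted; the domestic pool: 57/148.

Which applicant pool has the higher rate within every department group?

the out-of-state pool

Education: the out-of-state pool 97/290 = 33.4%, the domestic pool 80/270 = 29.6% → the out-of-state pool
Sciences: the out-of-state pool 73/168 = 43.5%, the domestic pool 37/109 = 33.9% → the out-of-state pool
Law: the out-of-state pool 15/21 = 71.4%, the domestic pool 15/24 = 62.5% → the out-of-state pool
Business: the out-of-state pool 16/34 = 47.1%, the domestic pool 57/148 = 38.5% → the out-of-state pool
The out-of-state pool has the higher rate in all 4 groups.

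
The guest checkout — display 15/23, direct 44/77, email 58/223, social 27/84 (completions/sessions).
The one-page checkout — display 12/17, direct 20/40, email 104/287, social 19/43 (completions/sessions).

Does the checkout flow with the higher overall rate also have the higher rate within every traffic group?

No

Display: the guest checkout 15/23 = 65.2%, the one-page checkout 12/17 = 70.6% → the one-page checkout
Direct: the guest checkout 44/77 = 57.1%, the one-page checkout 20/40 = 50.0% → the guest checkout
Email: the guest checkout 58/223 = 26.0%, the one-page checkout 104/287 = 36.2% → the one-page checkout
Social: the guest checkout 27/84 = 32.1%, the one-page checkout 19/43 = 44.2% → the one-page checkout
Overall: the guest checkout 144/407 = 35.4%, the one-page checkout 155/387 = 40.1% → the one-page checkout
Neither sweeps: the guest checkout wins 1 of 4 groups, the one-page checkout wins 3. The one-page checkout wins overall but not every group — no Simpson reversal.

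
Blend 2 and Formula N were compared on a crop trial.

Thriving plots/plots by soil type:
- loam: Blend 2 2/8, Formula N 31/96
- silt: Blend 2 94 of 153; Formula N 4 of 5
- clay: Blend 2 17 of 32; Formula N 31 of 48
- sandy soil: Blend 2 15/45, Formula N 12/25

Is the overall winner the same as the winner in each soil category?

No

Loam: Blend 2 2/8 = 25.0%, Formula N 31/96 = 32.3% → Formula N
Silt: Blend 2 94/153 = 61.4%, Formula N 4/5 = 80.0% → Formula N
Clay: Blend 2 17/32 = 53.1%, Formula N 31/48 = 64.6% → Formula N
Sandy soil: Blend 2 15/45 = 33.3%, Formula N 12/25 = 48.0% → Formula N
Overall: Blend 2 128/238 = 53.8%, Formula N 78/174 = 44.8% → Blend 2
Formula N wins each soil group but Blend 2 wins overall — the comparison reverses. Formula N's plots skew toward loam, which has a lower base rate.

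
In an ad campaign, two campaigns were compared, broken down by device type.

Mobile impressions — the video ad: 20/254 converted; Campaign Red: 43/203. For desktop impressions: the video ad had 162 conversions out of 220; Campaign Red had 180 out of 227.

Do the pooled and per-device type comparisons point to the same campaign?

Yes

Mobile: the video ad 20/254 = 7.9%, Campaign Red 43/203 = 21.2% → Campaign Red
Desktop: the video ad 162/220 = 73.6%, Campaign Red 180/227 = 79.3% → Campaign Red
Overall: the video ad 182/474 = 38.4%, Campaign Red 223/430 = 51.9% → Campaign Red
Campaign Red wins overall and in every device group — no reversal.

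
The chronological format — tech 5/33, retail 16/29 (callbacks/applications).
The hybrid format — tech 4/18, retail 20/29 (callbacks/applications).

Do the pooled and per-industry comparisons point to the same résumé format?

Tech: the chronological format 5/33 = 15.2%, the hybrid format 4/18 = 22.2% → the hybrid format
Retail: the chronological format 16/29 = 55.2%, the hybrid format 20/29 = 69.0% → the hybrid format
Overall: the chronological format 21/62 = 33.9%, the hybrid format 24/47 = 51.1% → the hybrid format
The hybrid format wins overall and in every industry group — no reversal.

Yes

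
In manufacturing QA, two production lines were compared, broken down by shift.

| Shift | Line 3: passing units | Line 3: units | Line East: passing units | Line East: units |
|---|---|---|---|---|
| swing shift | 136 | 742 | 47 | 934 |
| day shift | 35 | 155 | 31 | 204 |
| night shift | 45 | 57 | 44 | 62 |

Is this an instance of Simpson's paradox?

No

Swing shift: Line 3 136/742 = 18.3%, Line East 47/934 = 5.0% → Line 3
Day shift: Line 3 35/155 = 22.6%, Line East 31/204 = 15.2% → Line 3
Night shift: Line 3 45/57 = 78.9%, Line East 44/62 = 71.0% → Line 3
Overall: Line 3 216/954 = 22.6%, Line East 122/1200 = 10.2% → Line 3
Line 3 wins overall and in every shift group — no reversal.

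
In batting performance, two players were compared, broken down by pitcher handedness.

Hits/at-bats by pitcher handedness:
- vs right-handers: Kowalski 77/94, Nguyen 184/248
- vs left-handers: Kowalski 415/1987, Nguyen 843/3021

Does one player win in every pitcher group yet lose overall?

Vs right-handers: Kowalski 77/94 = 81.9%, Nguyen 184/248 = 74.2% → Kowalski
Vs left-handers: Kowalski 415/1987 = 20.9%, Nguyen 843/3021 = 27.9% → Nguyen
Overall: Kowalski 492/2081 = 23.6%, Nguyen 1027/3269 = 31.4% → Nguyen
Neither sweeps: Kowalski wins 1 of 2 groups, Nguyen wins 1. Nguyen wins overall but not every group — no Simpson reversal.

No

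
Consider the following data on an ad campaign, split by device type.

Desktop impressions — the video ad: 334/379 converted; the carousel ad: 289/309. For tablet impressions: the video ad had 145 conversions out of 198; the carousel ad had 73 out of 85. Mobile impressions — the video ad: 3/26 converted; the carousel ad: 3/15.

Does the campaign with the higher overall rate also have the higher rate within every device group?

Desktop: the video ad 334/379 = 88.1%, the carousel ad 289/309 = 93.5% → the carousel ad
Tablet: the video ad 145/198 = 73.2%, the carousel ad 73/85 = 85.9% → the carousel ad
Mobile: the video ad 3/26 = 11.5%, the carousel ad 3/15 = 20.0% → the carousel ad
Overall: the video ad 482/603 = 79.9%, the carousel ad 365/409 = 89.2% → the carousel ad
The carousel ad wins overall and in every device group — no reversal.

Yes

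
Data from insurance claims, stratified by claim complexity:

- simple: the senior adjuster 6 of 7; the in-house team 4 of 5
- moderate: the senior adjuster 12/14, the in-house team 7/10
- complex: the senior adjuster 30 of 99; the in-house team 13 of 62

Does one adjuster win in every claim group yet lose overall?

No

Simple: the senior adjuster 6/7 = 85.7%, the in-house team 4/5 = 80.0% → the senior adjuster
Moderate: the senior adjuster 12/14 = 85.7%, the in-house team 7/10 = 70.0% → the senior adjuster
Complex: the senior adjuster 30/99 = 30.3%, the in-house team 13/62 = 21.0% → the senior adjuster
Overall: the senior adjuster 48/120 = 40.0%, the in-house team 24/77 = 31.2% → the senior adjuster
The senior adjuster wins overall and in every claim group — no reversal.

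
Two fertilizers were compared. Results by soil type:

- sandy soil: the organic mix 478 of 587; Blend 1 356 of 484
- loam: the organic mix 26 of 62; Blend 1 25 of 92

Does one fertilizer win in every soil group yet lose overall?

Sandy soil: the organic mix 478/587 = 81.4%, Blend 1 356/484 = 73.6% → the organic mix
Loam: the organic mix 26/62 = 41.9%, Blend 1 25/92 = 27.2% → the organic mix
Overall: the organic mix 504/649 = 77.7%, Blend 1 381/576 = 66.1% → the organic mix
The organic mix wins overall and in every soil group — no reversal.

No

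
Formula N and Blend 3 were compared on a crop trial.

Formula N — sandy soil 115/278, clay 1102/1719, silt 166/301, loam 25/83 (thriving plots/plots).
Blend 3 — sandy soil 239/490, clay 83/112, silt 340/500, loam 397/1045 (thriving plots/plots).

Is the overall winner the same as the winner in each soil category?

No

Sandy soil: Formula N 115/278 = 41.4%, Blend 3 239/490 = 48.8% → Blend 3
Clay: Formula N 1102/1719 = 64.1%, Blend 3 83/112 = 74.1% → Blend 3
Silt: Formula N 166/301 = 55.1%, Blend 3 340/500 = 68.0% → Blend 3
Loam: Formula N 25/83 = 30.1%, Blend 3 397/1045 = 38.0% → Blend 3
Overall: Formula N 1408/2381 = 59.1%, Blend 3 1059/2147 = 49.3% → Formula N
Blend 3 wins each soil group but Formula N wins overall — the comparison reverses. Blend 3's plots skew toward loam, which has a lower base rate.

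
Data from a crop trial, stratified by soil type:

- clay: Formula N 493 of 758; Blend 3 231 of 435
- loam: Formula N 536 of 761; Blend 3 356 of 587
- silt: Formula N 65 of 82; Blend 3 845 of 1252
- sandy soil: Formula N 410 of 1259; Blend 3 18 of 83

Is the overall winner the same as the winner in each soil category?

Clay: Formula N 493/758 = 65.0%, Blend 3 231/435 = 53.1% → Formula N
Loam: Formula N 536/761 = 70.4%, Blend 3 356/587 = 60.6% → Formula N
Silt: Formula N 65/82 = 79.3%, Blend 3 845/1252 = 67.5% → Formula N
Sandy soil: Formula N 410/1259 = 32.6%, Blend 3 18/83 = 21.7% → Formula N
Overall: Formula N 1504/2860 = 52.6%, Blend 3 1450/2357 = 61.5% → Blend 3
Formula N wins each soil group but Blend 3 wins overall — the comparison reverses. Formula N's plots skew toward sandy soil, which has a lower base rate.

No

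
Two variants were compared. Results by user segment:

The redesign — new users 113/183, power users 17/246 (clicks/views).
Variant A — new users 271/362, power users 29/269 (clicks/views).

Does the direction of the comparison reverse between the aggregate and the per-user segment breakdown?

New users: the redesign 113/183 = 61.7%, Variant A 271/362 = 74.9% → Variant A
Power users: the redesign 17/246 = 6.9%, Variant A 29/269 = 10.8% → Variant A
Overall: the redesign 130/429 = 30.3%, Variant A 300/631 = 47.5% → Variant A
Variant A wins overall and in every user group — no reversal.

No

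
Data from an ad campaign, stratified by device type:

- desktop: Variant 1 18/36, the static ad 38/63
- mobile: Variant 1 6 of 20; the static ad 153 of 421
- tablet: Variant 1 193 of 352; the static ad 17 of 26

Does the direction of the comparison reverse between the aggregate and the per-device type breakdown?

Yes

Desktop: Variant 1 18/36 = 50.0%, the static ad 38/63 = 60.3% → the static ad
Mobile: Variant 1 6/20 = 30.0%, the static ad 153/421 = 36.3% → the static ad
Tablet: Variant 1 193/352 = 54.8%, the static ad 17/26 = 65.4% → the static ad
Overall: Variant 1 217/408 = 53.2%, the static ad 208/510 = 40.8% → Variant 1
The static ad wins each device group but Variant 1 wins overall — the comparison reverses. The static ad's impressions skew toward mobile, which has a lower base rate.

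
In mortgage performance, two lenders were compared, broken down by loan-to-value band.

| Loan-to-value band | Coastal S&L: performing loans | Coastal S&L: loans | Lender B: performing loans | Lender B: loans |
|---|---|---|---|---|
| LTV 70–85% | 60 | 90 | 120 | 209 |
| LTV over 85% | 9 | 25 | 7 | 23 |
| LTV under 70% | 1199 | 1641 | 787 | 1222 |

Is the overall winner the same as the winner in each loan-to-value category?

Yes

LTV 70–85%: Coastal S&L 60/90 = 66.7%, Lender B 120/209 = 57.4% → Coastal S&L
LTV over 85%: Coastal S&L 9/25 = 36.0%, Lender B 7/23 = 30.4% → Coastal S&L
LTV under 70%: Coastal S&L 1199/1641 = 73.1%, Lender B 787/1222 = 64.4% → Coastal S&L
Overall: Coastal S&L 1268/1756 = 72.2%, Lender B 914/1454 = 62.9% → Coastal S&L
Coastal S&L wins overall and in every loan-to-value group — no reversal.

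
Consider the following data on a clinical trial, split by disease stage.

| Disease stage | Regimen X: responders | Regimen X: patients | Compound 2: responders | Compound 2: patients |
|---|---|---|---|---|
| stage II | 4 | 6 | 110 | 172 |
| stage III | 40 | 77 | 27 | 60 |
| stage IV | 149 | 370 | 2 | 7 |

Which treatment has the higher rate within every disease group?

Stage II: Regimen X 4/6 = 66.7%, Compound 2 110/172 = 64.0% → Regimen X
Stage III: Regimen X 40/77 = 51.9%, Compound 2 27/60 = 45.0% → Regimen X
Stage IV: Regimen X 149/370 = 40.3%, Compound 2 2/7 = 28.6% → Regimen X
Regimen X has the higher rate in all 3 groups.

Regimen X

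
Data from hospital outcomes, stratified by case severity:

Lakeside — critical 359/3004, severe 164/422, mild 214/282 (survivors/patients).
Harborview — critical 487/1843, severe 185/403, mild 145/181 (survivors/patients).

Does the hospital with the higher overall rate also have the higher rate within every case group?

Critical: Lakeside 359/3004 = 12.0%, Harborview 487/1843 = 26.4% → Harborview
Severe: Lakeside 164/422 = 38.9%, Harborview 185/403 = 45.9% → Harborview
Mild: Lakeside 214/282 = 75.9%, Harborview 145/181 = 80.1% → Harborview
Overall: Lakeside 737/3708 = 19.9%, Harborview 817/2427 = 33.7% → Harborview
Harborview wins overall and in every case group — no reversal.

Yes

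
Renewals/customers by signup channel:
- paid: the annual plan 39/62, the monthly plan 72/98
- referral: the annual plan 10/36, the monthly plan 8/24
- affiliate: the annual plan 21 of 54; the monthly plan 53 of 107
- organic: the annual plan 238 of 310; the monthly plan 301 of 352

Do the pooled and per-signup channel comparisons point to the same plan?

Yes

Paid: the annual plan 39/62 = 62.9%, the monthly plan 72/98 = 73.5% → the monthly plan
Referral: the annual plan 10/36 = 27.8%, the monthly plan 8/24 = 33.3% → the monthly plan
Affiliate: the annual plan 21/54 = 38.9%, the monthly plan 53/107 = 49.5% → the monthly plan
Organic: the annual plan 238/310 = 76.8%, the monthly plan 301/352 = 85.5% → the monthly plan
Overall: the annual plan 308/462 = 66.7%, the monthly plan 434/581 = 74.7% → the monthly plan
The monthly plan wins overall and in every signup group — no reversal.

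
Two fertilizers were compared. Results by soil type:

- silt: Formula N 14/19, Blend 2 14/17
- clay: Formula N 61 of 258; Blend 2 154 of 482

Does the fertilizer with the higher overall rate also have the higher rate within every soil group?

Yes

Silt: Formula N 14/19 = 73.7%, Blend 2 14/17 = 82.4% → Blend 2
Clay: Formula N 61/258 = 23.6%, Blend 2 154/482 = 32.0% → Blend 2
Overall: Formula N 75/277 = 27.1%, Blend 2 168/499 = 33.7% → Blend 2
Blend 2 wins overall and in every soil group — no reversal.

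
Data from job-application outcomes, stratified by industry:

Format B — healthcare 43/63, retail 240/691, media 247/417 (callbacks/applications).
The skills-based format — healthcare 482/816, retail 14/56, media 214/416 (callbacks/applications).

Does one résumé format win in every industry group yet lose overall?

Healthcare: Format B 43/63 = 68.3%, the skills-based format 482/816 = 59.1% → Format B
Retail: Format B 240/691 = 34.7%, the skills-based format 14/56 = 25.0% → Format B
Media: Format B 247/417 = 59.2%, the skills-based format 214/416 = 51.4% → Format B
Overall: Format B 530/1171 = 45.3%, the skills-based format 710/1288 = 55.1% → the skills-based format
Format B wins each industry group but the skills-based format wins overall — the comparison reverses. Format B's applications skew toward retail, which has a lower base rate.

Yes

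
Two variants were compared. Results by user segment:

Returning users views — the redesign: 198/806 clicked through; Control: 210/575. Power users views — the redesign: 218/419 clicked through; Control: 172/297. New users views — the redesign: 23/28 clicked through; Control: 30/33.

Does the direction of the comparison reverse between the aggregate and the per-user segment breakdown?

No

Returning users: the redesign 198/806 = 24.6%, Control 210/575 = 36.5% → Control
Power users: the redesign 218/419 = 52.0%, Control 172/297 = 57.9% → Control
New users: the redesign 23/28 = 82.1%, Control 30/33 = 90.9% → Control
Overall: the redesign 439/1253 = 35.0%, Control 412/905 = 45.5% → Control
Control wins overall and in every user group — no reversal.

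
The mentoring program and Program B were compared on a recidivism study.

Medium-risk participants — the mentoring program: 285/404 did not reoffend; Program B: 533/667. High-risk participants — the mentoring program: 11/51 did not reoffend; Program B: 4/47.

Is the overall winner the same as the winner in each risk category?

No

Medium-risk: the mentoring program 285/404 = 70.5%, Program B 533/667 = 79.9% → Program B
High-risk: the mentoring program 11/51 = 21.6%, Program B 4/47 = 8.5% → the mentoring program
Overall: the mentoring program 296/455 = 65.1%, Program B 537/714 = 75.2% → Program B
Neither sweeps: the mentoring program wins 1 of 2 groups, Program B wins 1. Program B wins overall but not every group — no Simpson reversal.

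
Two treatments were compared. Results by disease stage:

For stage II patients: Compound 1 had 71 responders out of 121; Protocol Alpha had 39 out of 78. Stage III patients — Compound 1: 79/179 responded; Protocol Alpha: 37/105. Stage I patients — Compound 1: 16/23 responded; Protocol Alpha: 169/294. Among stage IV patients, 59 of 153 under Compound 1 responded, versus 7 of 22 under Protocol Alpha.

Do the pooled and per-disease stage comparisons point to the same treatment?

Stage II: Compound 1 71/121 = 58.7%, Protocol Alpha 39/78 = 50.0% → Compound 1
Stage III: Compound 1 79/179 = 44.1%, Protocol Alpha 37/105 = 35.2% → Compound 1
Stage I: Compound 1 16/23 = 69.6%, Protocol Alpha 169/294 = 57.5% → Compound 1
Stage IV: Compound 1 59/153 = 38.6%, Protocol Alpha 7/22 = 31.8% → Compound 1
Overall: Compound 1 225/476 = 47.3%, Protocol Alpha 252/499 = 50.5% → Protocol Alpha
Compound 1 wins each disease group but Protocol Alpha wins overall — the comparison reverses. Compound 1's patients skew toward stage IV, which has a lower base rate.

No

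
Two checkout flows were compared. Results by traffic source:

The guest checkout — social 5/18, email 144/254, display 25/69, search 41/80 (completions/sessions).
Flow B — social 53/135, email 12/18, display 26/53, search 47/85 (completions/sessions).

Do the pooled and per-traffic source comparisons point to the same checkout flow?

No

Social: the guest checkout 5/18 = 27.8%, Flow B 53/135 = 39.3% → Flow B
Email: the guest checkout 144/254 = 56.7%, Flow B 12/18 = 66.7% → Flow B
Display: the guest checkout 25/69 = 36.2%, Flow B 26/53 = 49.1% → Flow B
Search: the guest checkout 41/80 = 51.2%, Flow B 47/85 = 55.3% → Flow B
Overall: the guest checkout 215/421 = 51.1%, Flow B 138/291 = 47.4% → the guest checkout
Flow B wins each traffic group but the guest checkout wins overall — the comparison reverses. Flow B's sessions skew toward social, which has a lower base rate.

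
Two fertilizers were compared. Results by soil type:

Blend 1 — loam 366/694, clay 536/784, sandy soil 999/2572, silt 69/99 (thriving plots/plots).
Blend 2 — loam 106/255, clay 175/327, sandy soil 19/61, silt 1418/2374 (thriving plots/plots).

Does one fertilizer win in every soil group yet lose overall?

Yes

Loam: Blend 1 366/694 = 52.7%, Blend 2 106/255 = 41.6% → Blend 1
Clay: Blend 1 536/784 = 68.4%, Blend 2 175/327 = 53.5% → Blend 1
Sandy soil: Blend 1 999/2572 = 38.8%, Blend 2 19/61 = 31.1% → Blend 1
Silt: Blend 1 69/99 = 69.7%, Blend 2 1418/2374 = 59.7% → Blend 1
Overall: Blend 1 1970/4149 = 47.5%, Blend 2 1718/3017 = 56.9% → Blend 2
Blend 1 wins each soil group but Blend 2 wins overall — the comparison reverses. Blend 1's plots skew toward sandy soil, which has a lower base rate.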